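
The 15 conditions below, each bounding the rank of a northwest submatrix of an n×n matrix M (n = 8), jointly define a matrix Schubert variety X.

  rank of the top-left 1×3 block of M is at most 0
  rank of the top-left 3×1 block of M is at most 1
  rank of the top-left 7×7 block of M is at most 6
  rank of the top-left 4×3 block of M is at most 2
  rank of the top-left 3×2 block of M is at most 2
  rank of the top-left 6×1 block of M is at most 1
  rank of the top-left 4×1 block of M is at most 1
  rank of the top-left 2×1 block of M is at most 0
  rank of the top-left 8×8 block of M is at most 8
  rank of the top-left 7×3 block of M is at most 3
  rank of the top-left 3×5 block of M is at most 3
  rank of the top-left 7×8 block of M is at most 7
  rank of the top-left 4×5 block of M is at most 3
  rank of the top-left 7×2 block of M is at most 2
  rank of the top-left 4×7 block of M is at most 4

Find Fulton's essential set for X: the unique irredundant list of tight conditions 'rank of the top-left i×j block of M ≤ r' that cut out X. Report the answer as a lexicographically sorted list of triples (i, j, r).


Propagating the 15 rank bounds to every northwest block:

  row 1: 0  0  0  1  1  1  1  1
  row 2: 0  1  1  2  2  2  2  2
  row 3: 1  2  2  3  3  3  3  3
  row 4: 1  2  2  3  3  4  4  4
  row 5: 1  2  3  4  4  5  5  5
  row 6: 1  2  3  4  5  6  6  6
  row 7: 1  2  3  4  5  6  6  7
  row 8: 1  2  3  4  5  6  7  8

hence w(1..8) = (4, 2, 1, 6, 3, 5, 8, 7).

Rothe diagram D(w) (7 cells), 5 SE-corners (essential conditions):

[(1, 3, 0), (2, 1, 0), (4, 3, 2), (4, 5, 3), (7, 7, 6)]


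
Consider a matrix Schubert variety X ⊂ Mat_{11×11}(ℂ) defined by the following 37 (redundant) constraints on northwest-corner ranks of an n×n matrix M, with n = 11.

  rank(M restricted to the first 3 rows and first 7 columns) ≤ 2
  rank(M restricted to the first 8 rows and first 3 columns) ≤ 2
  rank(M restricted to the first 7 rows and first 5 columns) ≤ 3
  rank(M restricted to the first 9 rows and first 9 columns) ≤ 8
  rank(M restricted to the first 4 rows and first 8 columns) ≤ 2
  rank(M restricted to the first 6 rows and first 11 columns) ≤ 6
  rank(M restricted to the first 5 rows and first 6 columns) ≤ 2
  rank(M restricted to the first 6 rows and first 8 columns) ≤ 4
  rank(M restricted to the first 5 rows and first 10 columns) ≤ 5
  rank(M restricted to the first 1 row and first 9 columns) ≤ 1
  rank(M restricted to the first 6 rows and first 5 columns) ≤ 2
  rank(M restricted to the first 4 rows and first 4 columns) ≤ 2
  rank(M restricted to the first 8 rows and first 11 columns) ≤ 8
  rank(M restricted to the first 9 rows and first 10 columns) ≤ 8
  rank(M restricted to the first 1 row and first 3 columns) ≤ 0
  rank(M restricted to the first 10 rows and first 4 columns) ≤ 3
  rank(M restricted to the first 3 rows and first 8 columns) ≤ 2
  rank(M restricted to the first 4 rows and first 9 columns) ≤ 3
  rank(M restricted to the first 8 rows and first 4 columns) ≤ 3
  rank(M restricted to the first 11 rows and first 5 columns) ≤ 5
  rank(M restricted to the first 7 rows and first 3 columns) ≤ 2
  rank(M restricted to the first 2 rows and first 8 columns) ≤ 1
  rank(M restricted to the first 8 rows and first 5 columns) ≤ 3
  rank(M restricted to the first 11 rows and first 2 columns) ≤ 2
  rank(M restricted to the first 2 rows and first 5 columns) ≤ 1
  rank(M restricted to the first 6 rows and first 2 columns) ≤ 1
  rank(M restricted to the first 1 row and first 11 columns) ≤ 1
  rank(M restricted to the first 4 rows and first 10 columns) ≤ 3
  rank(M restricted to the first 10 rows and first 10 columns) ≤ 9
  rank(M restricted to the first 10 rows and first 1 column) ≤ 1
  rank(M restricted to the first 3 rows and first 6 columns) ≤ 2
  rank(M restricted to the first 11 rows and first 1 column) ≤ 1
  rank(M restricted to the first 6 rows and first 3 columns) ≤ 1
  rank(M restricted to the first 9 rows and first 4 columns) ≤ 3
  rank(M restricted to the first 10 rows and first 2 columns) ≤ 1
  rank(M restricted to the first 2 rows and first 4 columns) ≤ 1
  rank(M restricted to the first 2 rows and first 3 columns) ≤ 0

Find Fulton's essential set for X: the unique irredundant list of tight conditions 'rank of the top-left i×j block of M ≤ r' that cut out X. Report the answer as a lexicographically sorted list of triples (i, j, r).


Rank table r_w(11×11) implied by the 37 constraints:

  row 1: 0 0 0 1 1 1 1 1 1 1 1
  row 2: 0 0 0 1 1 1 1 1 2 2 2
  row 3: 1 1 1 2 2 2 2 2 3 3 3
  row 4: 1 1 1 2 2 2 2 2 3 3 4
  row 5: 1 1 1 2 2 2 3 3 4 4 5
  row 6: 1 1 1 2 2 3 4 4 5 5 6
  row 7: 1 1 2 3 3 4 5 5 6 6 7
  row 8: 1 1 2 3 3 4 5 6 7 7 8
  row 9: 1 1 2 3 4 5 6 7 8 8 9
  row 10: 1 1 2 3 4 5 6 7 8 9 10
  row 11: 1 2 3 4 5 6 7 8 9 10 11

hence w(1..11) = (4, 9, 1, 11, 7, 6, 3, 8, 5, 10, 2).

|D(w)|=29, |Ess(w)|=9:

[(2, 3, 0), (2, 8, 1), (4, 8, 2), (4, 10, 3), (5, 6, 2), (6, 3, 1), (6, 5, 2), (8, 5, 3), (10, 2, 1)]


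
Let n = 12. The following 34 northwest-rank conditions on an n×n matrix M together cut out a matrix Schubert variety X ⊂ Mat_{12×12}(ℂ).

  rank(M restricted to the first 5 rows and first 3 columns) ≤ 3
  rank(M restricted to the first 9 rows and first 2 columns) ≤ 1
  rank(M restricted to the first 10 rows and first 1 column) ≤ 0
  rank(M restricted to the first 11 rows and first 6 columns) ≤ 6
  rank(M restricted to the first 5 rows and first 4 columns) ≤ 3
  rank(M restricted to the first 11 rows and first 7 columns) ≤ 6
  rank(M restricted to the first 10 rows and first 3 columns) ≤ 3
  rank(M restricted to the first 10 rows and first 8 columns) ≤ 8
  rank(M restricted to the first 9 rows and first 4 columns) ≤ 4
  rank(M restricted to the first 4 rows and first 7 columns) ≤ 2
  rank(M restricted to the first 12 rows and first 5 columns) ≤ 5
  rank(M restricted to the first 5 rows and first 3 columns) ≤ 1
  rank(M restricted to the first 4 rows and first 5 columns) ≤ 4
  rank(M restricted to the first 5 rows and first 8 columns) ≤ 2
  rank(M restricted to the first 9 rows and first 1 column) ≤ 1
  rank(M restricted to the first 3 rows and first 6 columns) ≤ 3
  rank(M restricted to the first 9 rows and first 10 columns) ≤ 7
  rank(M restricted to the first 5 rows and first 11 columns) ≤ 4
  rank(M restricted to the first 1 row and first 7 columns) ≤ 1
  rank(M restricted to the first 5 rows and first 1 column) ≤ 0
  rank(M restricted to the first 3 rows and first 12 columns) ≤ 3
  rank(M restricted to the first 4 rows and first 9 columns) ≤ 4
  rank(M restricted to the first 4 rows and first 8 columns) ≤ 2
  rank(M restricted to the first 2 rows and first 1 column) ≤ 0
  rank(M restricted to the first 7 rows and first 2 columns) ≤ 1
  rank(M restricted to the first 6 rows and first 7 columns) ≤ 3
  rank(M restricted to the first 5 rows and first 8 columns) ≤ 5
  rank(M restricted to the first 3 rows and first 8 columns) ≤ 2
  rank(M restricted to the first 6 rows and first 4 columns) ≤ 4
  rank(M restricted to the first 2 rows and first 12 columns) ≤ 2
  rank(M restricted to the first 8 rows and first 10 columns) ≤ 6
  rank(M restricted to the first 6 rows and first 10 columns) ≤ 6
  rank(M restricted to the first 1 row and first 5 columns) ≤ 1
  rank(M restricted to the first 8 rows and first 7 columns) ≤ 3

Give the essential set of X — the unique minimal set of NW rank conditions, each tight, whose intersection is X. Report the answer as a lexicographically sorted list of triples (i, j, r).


Propagating the 34 rank bounds to every northwest block:

  row 1: 0 | 1 | 1 | 1 | 1 | 1 | 1 | 1 | 1 | 1 | 1 | 1
  row 2: 0 | 1 | 1 | 2 | 2 | 2 | 2 | 2 | 2 | 2 | 2 | 2
  row 3: 0 | 1 | 1 | 2 | 2 | 2 | 2 | 2 | 3 | 3 | 3 | 3
  row 4: 0 | 1 | 1 | 2 | 2 | 2 | 2 | 2 | 3 | 4 | 4 | 4
  row 5: 0 | 1 | 1 | 2 | 2 | 2 | 2 | 2 | 3 | 4 | 4 | 5
  row 6: 0 | 1 | 2 | 3 | 3 | 3 | 3 | 3 | 4 | 5 | 5 | 6
  row 7: 0 | 1 | 2 | 3 | 3 | 3 | 3 | 4 | 5 | 6 | 6 | 7
  row 8: 0 | 1 | 2 | 3 | 3 | 3 | 3 | 4 | 5 | 6 | 7 | 8
  row 9: 0 | 1 | 2 | 3 | 4 | 4 | 4 | 5 | 6 | 7 | 8 | 9
  row 10: 0 | 1 | 2 | 3 | 4 | 5 | 5 | 6 | 7 | 8 | 9 | 10
  row 11: 1 | 2 | 3 | 4 | 5 | 6 | 6 | 7 | 8 | 9 | 10 | 11
  row 12: 1 | 2 | 3 | 4 | 5 | 6 | 7 | 8 | 9 | 10 | 11 | 12

second differences of R give the permutation w = (2, 4, 9, 10, 12, 3, 8, 11, 5, 6, 1, 7).

Fulton essential set (5 of the 33 Rothe cells):

[(5, 3, 1), (5, 8, 2), (5, 11, 4), (8, 7, 3), (10, 1, 0)]


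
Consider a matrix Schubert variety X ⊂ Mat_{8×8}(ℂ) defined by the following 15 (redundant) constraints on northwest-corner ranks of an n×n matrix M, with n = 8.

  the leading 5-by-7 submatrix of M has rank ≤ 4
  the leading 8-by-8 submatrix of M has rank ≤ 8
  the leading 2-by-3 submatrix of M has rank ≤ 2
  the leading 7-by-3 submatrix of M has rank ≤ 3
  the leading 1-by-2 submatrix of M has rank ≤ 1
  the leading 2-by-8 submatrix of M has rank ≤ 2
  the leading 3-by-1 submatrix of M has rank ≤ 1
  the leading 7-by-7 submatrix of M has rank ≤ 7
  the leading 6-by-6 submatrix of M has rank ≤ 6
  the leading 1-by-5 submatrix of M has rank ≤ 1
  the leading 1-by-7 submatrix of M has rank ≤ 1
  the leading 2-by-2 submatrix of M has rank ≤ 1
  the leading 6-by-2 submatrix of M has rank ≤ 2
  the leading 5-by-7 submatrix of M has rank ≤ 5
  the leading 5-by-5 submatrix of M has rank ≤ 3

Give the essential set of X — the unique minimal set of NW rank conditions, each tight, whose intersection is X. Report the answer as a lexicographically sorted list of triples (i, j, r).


The tightest implied rank at each (i,j), from the 15 conditions:

  row 1: 1 | 1 | 1 | 1 | 1 | 1 | 1 | 1
  row 2: 1 | 1 | 2 | 2 | 2 | 2 | 2 | 2
  row 3: 1 | 2 | 3 | 3 | 3 | 3 | 3 | 3
  row 4: 1 | 2 | 3 | 3 | 3 | 4 | 4 | 4
  row 5: 1 | 2 | 3 | 3 | 3 | 4 | 4 | 5
  row 6: 1 | 2 | 3 | 4 | 4 | 5 | 5 | 6
  row 7: 1 | 2 | 3 | 4 | 5 | 6 | 6 | 7
  row 8: 1 | 2 | 3 | 4 | 5 | 6 | 7 | 8

so w = (1, 3, 2, 6, 8, 4, 5, 7).

|D(w)|=6, |Ess(w)|=3:

[(2, 2, 1), (5, 5, 3), (5, 7, 4)]


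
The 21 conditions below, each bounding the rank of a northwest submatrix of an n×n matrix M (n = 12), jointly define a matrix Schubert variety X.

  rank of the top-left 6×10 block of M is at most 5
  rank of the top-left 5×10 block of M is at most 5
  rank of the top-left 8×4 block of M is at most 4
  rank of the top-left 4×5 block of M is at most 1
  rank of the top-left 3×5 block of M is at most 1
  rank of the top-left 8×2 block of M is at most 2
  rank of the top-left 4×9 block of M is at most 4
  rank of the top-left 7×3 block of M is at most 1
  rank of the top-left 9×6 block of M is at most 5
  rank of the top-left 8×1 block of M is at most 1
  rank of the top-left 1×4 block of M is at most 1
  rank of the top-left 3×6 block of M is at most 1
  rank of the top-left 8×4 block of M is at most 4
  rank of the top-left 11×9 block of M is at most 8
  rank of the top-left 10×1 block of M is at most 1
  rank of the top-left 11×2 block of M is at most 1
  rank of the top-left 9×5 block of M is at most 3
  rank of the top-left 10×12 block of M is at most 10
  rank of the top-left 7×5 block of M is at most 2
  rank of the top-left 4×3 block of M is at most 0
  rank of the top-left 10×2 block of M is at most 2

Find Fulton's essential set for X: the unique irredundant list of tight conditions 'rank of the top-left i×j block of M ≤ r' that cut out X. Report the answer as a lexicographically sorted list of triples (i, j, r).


Reconstructing r_w from the 21 given conditions:

  row 1: 0, 0, 0, 1, 1, 1, 1, 1, 1, 1, 1, 1
  row 2: 0, 0, 0, 1, 1, 1, 2, 2, 2, 2, 2, 2
  row 3: 0, 0, 0, 1, 1, 1, 2, 3, 3, 3, 3, 3
  row 4: 0, 0, 0, 1, 1, 2, 3, 4, 4, 4, 4, 4
  row 5: 1, 1, 1, 2, 2, 3, 4, 5, 5, 5, 5, 5
  row 6: 1, 1, 1, 2, 2, 3, 4, 5, 5, 5, 6, 6
  row 7: 1, 1, 1, 2, 2, 3, 4, 5, 6, 6, 7, 7
  row 8: 1, 1, 2, 3, 3, 4, 5, 6, 7, 7, 8, 8
  row 9: 1, 1, 2, 3, 3, 4, 5, 6, 7, 8, 9, 9
  row 10: 1, 1, 2, 3, 4, 5, 6, 7, 8, 9, 10, 10
  row 11: 1, 1, 2, 3, 4, 5, 6, 7, 8, 9, 10, 11
  row 12: 1, 2, 3, 4, 5, 6, 7, 8, 9, 10, 11, 12

giving w = (4, 7, 8, 6, 1, 11, 9, 3, 10, 5, 12, 2) via Δ²R.

|D(w)|=30, |Ess(w)|=8:

[(3, 6, 1), (4, 3, 0), (4, 5, 1), (6, 10, 5), (7, 3, 1), (7, 5, 2), (9, 5, 3), (11, 2, 1)]


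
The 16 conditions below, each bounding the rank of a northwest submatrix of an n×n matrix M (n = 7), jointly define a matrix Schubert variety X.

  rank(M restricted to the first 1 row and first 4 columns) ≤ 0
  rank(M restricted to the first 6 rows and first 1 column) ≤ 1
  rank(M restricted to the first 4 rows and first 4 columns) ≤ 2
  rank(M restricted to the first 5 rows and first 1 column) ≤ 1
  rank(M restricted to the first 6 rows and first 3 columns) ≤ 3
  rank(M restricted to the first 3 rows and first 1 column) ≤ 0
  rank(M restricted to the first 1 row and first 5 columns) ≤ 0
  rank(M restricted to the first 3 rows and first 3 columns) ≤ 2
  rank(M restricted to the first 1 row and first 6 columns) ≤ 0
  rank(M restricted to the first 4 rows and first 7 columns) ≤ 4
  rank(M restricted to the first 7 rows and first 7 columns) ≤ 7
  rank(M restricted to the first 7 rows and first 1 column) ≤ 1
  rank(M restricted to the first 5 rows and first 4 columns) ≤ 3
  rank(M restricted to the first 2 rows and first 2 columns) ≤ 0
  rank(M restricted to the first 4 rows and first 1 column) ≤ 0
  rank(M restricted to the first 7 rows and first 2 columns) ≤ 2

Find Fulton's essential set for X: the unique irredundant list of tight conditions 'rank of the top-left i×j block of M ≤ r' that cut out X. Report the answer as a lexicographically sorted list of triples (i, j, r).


Reconstructing r_w from the 16 given conditions:

  R[1]: 0 0 0 0 0 0 1
  R[2]: 0 0 1 1 1 1 2
  R[3]: 0 1 2 2 2 2 3
  R[4]: 0 1 2 2 3 3 4
  R[5]: 1 2 3 3 4 4 5
  R[6]: 1 2 3 4 5 5 6
  R[7]: 1 2 3 4 5 6 7

the unique w with this rank table is (7, 3, 2, 5, 1, 4, 6).

Fulton essential set (4 of the 11 Rothe cells):

[(1, 6, 0), (2, 2, 0), (4, 1, 0), (4, 4, 2)]


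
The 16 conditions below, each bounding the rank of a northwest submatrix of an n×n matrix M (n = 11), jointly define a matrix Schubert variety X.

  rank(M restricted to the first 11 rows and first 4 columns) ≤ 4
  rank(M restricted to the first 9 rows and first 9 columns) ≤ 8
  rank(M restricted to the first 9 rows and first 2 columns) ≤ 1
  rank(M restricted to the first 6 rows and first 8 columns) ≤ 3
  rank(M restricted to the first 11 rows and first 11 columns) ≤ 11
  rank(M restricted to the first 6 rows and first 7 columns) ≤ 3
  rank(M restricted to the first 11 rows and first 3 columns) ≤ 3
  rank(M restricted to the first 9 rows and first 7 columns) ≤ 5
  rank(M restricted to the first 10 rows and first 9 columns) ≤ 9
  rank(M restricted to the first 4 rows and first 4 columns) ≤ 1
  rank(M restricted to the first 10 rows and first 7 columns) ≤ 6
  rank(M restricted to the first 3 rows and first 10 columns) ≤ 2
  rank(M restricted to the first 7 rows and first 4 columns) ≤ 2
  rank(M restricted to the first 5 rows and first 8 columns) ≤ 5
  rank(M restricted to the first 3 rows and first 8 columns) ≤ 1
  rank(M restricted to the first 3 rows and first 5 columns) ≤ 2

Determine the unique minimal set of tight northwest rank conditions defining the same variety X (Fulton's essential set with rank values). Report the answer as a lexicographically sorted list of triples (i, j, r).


Propagating the 16 rank bounds to every northwest block:

  R[1]: 1, 1, 1, 1, 1, 1, 1, 1, 1, 1, 1
  R[2]: 1, 1, 1, 1, 1, 1, 1, 1, 2, 2, 2
  R[3]: 1, 1, 1, 1, 1, 1, 1, 1, 2, 2, 3
  R[4]: 1, 1, 1, 1, 2, 2, 2, 2, 3, 3, 4
  R[5]: 1, 1, 2, 2, 3, 3, 3, 3, 4, 4, 5
  R[6]: 1, 1, 2, 2, 3, 3, 3, 3, 4, 5, 6
  R[7]: 1, 1, 2, 2, 3, 4, 4, 4, 5, 6, 7
  R[8]: 1, 1, 2, 3, 4, 5, 5, 5, 6, 7, 8
  R[9]: 1, 1, 2, 3, 4, 5, 5, 6, 7, 8, 9
  R[10]: 1, 2, 3, 4, 5, 6, 6, 7, 8, 9, 10
  R[11]: 1, 2, 3, 4, 5, 6, 7, 8, 9, 10, 11

so w = (1, 9, 11, 5, 3, 10, 6, 4, 8, 2, 7).

Fulton essential set (7 of the 29 Rothe cells):

[(3, 8, 1), (3, 10, 2), (4, 4, 1), (6, 8, 3), (7, 4, 2), (9, 2, 1), (9, 7, 5)]


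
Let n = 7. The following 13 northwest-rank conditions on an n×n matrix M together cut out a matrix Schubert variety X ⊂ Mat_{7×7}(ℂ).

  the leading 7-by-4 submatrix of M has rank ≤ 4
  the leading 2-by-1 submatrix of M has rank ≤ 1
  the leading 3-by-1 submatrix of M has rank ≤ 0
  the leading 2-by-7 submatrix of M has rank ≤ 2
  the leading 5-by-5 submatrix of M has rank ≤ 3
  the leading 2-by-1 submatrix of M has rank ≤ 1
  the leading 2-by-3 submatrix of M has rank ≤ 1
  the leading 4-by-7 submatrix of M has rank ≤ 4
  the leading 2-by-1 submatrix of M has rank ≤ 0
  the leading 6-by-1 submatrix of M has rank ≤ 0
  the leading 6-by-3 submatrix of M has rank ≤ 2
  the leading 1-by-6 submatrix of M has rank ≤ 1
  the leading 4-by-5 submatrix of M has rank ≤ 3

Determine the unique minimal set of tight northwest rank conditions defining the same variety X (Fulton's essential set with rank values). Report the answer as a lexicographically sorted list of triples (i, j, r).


Computing R[i][j] = min implied NW-rank bound (n=7, 13 conditions):

  0 | 1 | 1 | 1 | 1 | 1 | 1
  0 | 1 | 1 | 2 | 2 | 2 | 2
  0 | 1 | 2 | 3 | 3 | 3 | 3
  0 | 1 | 2 | 3 | 3 | 4 | 4
  0 | 1 | 2 | 3 | 3 | 4 | 5
  0 | 1 | 2 | 3 | 4 | 5 | 6
  1 | 2 | 3 | 4 | 5 | 6 | 7

the unique w with this rank table is (2, 4, 3, 6, 7, 5, 1).

Rothe diagram D(w) (9 cells), 3 SE-corners (essential conditions):

[(2, 3, 1), (5, 5, 3), (6, 1, 0)]


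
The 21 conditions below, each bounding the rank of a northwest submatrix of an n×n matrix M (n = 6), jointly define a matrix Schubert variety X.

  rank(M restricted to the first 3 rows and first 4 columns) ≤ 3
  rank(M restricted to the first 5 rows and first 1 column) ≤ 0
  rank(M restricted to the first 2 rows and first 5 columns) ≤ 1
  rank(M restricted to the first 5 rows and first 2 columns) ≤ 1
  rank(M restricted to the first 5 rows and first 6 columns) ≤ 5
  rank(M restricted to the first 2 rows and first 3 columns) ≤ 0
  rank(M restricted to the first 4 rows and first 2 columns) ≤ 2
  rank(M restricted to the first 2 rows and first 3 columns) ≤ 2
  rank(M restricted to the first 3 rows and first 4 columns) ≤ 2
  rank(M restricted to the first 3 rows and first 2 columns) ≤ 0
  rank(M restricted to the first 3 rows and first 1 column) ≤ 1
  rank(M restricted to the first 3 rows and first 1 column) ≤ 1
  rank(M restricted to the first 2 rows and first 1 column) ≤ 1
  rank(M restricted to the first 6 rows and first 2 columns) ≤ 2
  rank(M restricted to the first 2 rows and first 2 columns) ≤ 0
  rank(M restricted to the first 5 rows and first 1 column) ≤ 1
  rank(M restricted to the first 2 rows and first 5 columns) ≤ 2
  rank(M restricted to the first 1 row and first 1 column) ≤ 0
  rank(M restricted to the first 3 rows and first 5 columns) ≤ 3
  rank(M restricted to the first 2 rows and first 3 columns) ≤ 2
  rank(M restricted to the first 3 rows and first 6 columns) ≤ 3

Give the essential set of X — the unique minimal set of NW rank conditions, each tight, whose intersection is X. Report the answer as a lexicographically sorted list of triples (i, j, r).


Computing R[i][j] = min implied NW-rank bound (n=6, 21 conditions):

  0  0  0  1  1  1
  0  0  0  1  1  2
  0  0  1  2  2  3
  0  1  2  3  3  4
  0  1  2  3  4  5
  1  2  3  4  5  6

reading off 1-entries of Δ²R: w = (4, 6, 3, 2, 5, 1).

ℓ(w)=11; the 4 essential cells (i,j,r):

[(2, 3, 0), (2, 5, 1), (3, 2, 0), (5, 1, 0)]


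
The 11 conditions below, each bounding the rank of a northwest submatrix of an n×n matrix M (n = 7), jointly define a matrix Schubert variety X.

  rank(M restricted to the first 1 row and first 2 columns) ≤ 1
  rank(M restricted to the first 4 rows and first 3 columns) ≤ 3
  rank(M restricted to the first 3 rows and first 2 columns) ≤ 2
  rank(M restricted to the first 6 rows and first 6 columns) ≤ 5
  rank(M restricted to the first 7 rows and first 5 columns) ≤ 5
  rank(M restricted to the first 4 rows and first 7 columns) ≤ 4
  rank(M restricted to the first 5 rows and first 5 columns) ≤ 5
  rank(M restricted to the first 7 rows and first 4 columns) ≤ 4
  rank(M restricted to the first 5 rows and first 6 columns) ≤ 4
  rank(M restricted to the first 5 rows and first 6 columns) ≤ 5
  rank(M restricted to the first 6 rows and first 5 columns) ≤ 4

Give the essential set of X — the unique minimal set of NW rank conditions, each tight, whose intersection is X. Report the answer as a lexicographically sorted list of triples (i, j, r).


The tightest implied rank at each (i,j), from the 11 conditions:

  i=1: 1 | 1 | 1 | 1 | 1 | 1 | 1
  i=2: 1 | 2 | 2 | 2 | 2 | 2 | 2
  i=3: 1 | 2 | 3 | 3 | 3 | 3 | 3
  i=4: 1 | 2 | 3 | 4 | 4 | 4 | 4
  i=5: 1 | 2 | 3 | 4 | 4 | 4 | 5
  i=6: 1 | 2 | 3 | 4 | 4 | 5 | 6
  i=7: 1 | 2 | 3 | 4 | 5 | 6 | 7

so w = (1, 2, 3, 4, 7, 6, 5).

Rothe diagram D(w) (3 cells), 2 SE-corners (essential conditions):

[(5, 6, 4), (6, 5, 4)]


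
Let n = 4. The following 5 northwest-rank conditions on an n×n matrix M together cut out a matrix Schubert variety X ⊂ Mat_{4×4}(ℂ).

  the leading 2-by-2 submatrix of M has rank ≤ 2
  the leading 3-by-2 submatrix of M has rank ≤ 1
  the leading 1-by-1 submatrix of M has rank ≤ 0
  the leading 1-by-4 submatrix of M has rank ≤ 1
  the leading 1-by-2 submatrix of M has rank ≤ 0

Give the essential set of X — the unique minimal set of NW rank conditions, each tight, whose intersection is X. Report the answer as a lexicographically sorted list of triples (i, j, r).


The tightest implied rank at each (i,j), from the 5 conditions:

  R[1]: 0 0 1 1
  R[2]: 1 1 2 2
  R[3]: 1 1 2 3
  R[4]: 1 2 3 4

hence w(1..4) = (3, 1, 4, 2).

ℓ(w)=3; the 2 essential cells (i,j,r):

[(1, 2, 0), (3, 2, 1)]


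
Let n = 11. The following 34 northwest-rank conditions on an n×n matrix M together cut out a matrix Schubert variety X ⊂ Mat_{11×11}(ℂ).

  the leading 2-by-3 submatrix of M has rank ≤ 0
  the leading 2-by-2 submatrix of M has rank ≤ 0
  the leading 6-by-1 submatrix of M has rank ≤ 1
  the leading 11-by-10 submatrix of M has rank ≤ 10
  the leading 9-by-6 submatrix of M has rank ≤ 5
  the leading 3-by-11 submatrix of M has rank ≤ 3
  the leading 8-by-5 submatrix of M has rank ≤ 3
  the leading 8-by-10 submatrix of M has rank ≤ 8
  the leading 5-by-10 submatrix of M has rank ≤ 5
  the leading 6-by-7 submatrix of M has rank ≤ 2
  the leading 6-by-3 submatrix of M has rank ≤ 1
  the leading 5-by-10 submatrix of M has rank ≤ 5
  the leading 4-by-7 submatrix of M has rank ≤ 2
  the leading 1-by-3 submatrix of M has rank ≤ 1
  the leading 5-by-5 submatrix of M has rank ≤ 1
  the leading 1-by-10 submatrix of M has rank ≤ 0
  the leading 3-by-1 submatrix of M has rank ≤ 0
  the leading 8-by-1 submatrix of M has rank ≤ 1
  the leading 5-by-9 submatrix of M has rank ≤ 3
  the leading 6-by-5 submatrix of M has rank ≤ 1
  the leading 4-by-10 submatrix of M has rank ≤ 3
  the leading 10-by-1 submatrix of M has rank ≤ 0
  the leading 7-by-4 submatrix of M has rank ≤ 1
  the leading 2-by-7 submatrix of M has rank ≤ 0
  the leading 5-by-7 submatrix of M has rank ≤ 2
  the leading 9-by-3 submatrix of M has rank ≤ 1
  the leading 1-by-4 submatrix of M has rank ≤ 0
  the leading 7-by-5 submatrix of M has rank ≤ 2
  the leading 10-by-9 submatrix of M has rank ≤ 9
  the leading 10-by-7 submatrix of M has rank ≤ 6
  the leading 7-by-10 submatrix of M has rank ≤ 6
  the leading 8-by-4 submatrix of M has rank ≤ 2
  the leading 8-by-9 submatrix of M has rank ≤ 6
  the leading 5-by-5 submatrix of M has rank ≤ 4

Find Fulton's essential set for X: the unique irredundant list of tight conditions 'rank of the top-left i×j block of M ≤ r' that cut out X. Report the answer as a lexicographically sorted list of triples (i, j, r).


Reconstructing r_w from the 34 given conditions:

  R[1]: 0 | 0 | 0 | 0 | 0 | 0 | 0 | 0 | 0 | 0 | 1
  R[2]: 0 | 0 | 0 | 0 | 0 | 0 | 0 | 1 | 1 | 1 | 2
  R[3]: 0 | 1 | 1 | 1 | 1 | 1 | 1 | 2 | 2 | 2 | 3
  R[4]: 0 | 1 | 1 | 1 | 1 | 2 | 2 | 3 | 3 | 3 | 4
  R[5]: 0 | 1 | 1 | 1 | 1 | 2 | 2 | 3 | 3 | 4 | 5
  R[6]: 0 | 1 | 1 | 1 | 1 | 2 | 2 | 3 | 4 | 5 | 6
  R[7]: 0 | 1 | 1 | 1 | 2 | 3 | 3 | 4 | 5 | 6 | 7
  R[8]: 0 | 1 | 1 | 2 | 3 | 4 | 4 | 5 | 6 | 7 | 8
  R[9]: 0 | 1 | 1 | 2 | 3 | 4 | 5 | 6 | 7 | 8 | 9
  R[10]: 0 | 1 | 2 | 3 | 4 | 5 | 6 | 7 | 8 | 9 | 10
  R[11]: 1 | 2 | 3 | 4 | 5 | 6 | 7 | 8 | 9 | 10 | 11

so w = (11, 8, 2, 6, 10, 9, 5, 4, 7, 3, 1).

|D(w)|=41, |Ess(w)|=8:

[(1, 10, 0), (2, 7, 0), (5, 9, 3), (6, 5, 1), (6, 7, 2), (7, 4, 1), (9, 3, 1), (10, 1, 0)]


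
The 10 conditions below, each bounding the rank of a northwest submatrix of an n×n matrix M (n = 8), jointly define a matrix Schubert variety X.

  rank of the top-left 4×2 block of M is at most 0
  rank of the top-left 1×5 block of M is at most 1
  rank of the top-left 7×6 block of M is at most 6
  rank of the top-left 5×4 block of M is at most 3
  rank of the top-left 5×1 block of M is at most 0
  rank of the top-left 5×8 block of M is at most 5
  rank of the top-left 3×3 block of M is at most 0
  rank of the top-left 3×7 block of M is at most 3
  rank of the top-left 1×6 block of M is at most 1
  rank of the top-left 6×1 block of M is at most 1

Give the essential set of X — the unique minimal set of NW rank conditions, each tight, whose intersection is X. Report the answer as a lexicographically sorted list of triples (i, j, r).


Computing R[i][j] = min implied NW-rank bound (n=8, 10 conditions):

  i=1: 0, 0, 0, 1, 1, 1, 1, 1
  i=2: 0, 0, 0, 1, 2, 2, 2, 2
  i=3: 0, 0, 0, 1, 2, 3, 3, 3
  i=4: 0, 0, 1, 2, 3, 4, 4, 4
  i=5: 0, 1, 2, 3, 4, 5, 5, 5
  i=6: 1, 2, 3, 4, 5, 6, 6, 6
  i=7: 1, 2, 3, 4, 5, 6, 7, 7
  i=8: 1, 2, 3, 4, 5, 6, 7, 8

second differences of R give the permutation w = (4, 5, 6, 3, 2, 1, 7, 8).

Rothe diagram D(w) (12 cells), 3 SE-corners (essential conditions):

[(3, 3, 0), (4, 2, 0), (5, 1, 0)]


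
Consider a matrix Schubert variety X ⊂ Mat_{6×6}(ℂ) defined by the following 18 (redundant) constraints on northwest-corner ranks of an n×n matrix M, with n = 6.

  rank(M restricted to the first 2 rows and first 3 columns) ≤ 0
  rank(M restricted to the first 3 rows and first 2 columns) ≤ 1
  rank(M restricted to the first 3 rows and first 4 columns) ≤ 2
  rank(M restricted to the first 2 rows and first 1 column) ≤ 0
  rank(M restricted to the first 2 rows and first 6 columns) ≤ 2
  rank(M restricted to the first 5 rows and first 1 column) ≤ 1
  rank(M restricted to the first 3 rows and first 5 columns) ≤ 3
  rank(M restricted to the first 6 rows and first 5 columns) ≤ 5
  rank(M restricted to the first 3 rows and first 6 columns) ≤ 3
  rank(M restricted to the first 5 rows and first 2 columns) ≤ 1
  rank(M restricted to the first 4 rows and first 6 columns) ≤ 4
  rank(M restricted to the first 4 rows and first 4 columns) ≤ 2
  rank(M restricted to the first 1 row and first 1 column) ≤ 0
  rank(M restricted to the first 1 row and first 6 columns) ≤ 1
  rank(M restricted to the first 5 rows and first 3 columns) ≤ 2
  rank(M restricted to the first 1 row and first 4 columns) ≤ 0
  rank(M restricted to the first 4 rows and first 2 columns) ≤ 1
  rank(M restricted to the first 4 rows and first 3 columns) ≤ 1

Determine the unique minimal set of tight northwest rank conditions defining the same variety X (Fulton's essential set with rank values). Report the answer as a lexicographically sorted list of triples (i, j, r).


Computing R[i][j] = min implied NW-rank bound (n=6, 18 conditions):

  R[1]: 0 0 0 0 1 1
  R[2]: 0 0 0 1 2 2
  R[3]: 1 1 1 2 3 3
  R[4]: 1 1 1 2 3 4
  R[5]: 1 1 2 3 4 5
  R[6]: 1 2 3 4 5 6

giving w = (5, 4, 1, 6, 3, 2) via Δ²R.

ℓ(w)=10; the 4 essential cells (i,j,r):

[(1, 4, 0), (2, 3, 0), (4, 3, 1), (5, 2, 1)]


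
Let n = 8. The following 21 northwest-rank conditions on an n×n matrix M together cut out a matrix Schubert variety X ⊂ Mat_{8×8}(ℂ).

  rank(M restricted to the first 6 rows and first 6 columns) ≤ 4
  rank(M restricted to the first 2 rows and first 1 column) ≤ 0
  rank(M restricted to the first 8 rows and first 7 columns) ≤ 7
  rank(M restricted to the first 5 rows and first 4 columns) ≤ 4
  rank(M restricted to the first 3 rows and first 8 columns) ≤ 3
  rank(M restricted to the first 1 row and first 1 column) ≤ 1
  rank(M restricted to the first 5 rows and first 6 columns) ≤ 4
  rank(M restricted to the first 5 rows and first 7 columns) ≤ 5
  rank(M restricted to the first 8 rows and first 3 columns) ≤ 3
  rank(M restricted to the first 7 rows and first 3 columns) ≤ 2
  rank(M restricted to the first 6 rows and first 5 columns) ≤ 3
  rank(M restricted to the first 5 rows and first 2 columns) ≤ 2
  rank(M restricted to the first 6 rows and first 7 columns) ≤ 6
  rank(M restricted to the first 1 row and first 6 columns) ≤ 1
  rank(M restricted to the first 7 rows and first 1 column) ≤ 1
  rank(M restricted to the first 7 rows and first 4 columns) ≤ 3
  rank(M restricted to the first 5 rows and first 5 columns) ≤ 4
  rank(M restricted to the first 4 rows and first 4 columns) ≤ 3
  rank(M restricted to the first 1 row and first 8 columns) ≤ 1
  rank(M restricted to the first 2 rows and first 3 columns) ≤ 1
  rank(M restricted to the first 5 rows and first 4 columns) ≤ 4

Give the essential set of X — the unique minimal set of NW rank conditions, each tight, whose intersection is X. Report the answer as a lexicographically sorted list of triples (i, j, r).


Computing R[i][j] = min implied NW-rank bound (n=8, 21 conditions):

  0  1  1  1  1  1  1  1
  0  1  1  2  2  2  2  2
  1  2  2  3  3  3  3  3
  1  2  2  3  3  4  4  4
  1  2  2  3  3  4  5  5
  1  2  2  3  3  4  5  6
  1  2  2  3  4  5  6  7
  1  2  3  4  5  6  7  8

so w = (2, 4, 1, 6, 7, 8, 5, 3).

D(w) has 10 cells with 4 SE-corners; essential set:

[(2, 1, 0), (2, 3, 1), (6, 5, 3), (7, 3, 2)]


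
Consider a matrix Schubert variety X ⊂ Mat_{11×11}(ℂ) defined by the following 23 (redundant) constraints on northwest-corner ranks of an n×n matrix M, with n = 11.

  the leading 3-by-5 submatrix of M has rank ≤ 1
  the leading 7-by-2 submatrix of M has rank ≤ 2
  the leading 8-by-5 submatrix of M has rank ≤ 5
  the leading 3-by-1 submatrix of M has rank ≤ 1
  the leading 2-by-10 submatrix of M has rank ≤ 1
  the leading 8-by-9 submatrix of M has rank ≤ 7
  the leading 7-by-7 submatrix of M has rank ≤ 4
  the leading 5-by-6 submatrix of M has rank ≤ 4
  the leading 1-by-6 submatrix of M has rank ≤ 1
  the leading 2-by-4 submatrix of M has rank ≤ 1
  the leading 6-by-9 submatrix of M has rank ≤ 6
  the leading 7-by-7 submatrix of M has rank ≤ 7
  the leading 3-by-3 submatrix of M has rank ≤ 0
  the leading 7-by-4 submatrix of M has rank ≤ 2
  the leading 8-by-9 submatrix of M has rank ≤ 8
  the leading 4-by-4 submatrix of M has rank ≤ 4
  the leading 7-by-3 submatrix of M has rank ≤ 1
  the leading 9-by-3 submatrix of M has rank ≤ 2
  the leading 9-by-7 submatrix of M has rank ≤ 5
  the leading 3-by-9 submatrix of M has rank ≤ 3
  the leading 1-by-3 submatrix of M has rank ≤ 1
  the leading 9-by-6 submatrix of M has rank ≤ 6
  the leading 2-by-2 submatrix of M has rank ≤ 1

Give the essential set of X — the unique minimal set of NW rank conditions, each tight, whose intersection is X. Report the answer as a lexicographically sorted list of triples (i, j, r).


Recovering R(i,j) via the rank-extension bound from the 23 conditions:

  i=1: 0  0  0  1  1  1  1  1  1  1  1
  i=2: 0  0  0  1  1  1  1  1  1  1  2
  i=3: 0  0  0  1  1  2  2  2  2  2  3
  i=4: 1  1  1  2  2  3  3  3  3  3  4
  i=5: 1  1  1  2  3  4  4  4  4  4  5
  i=6: 1  1  1  2  3  4  4  5  5  5  6
  i=7: 1  1  1  2  3  4  4  5  6  6  7
  i=8: 1  2  2  3  4  5  5  6  7  7  8
  i=9: 1  2  2  3  4  5  5  6  7  8  9
  i=10: 1  2  3  4  5  6  6  7  8  9  10
  i=11: 1  2  3  4  5  6  7  8  9  10  11

hence w(1..11) = (4, 11, 6, 1, 5, 8, 9, 2, 10, 3, 7).

ℓ(w)=26; the 7 essential cells (i,j,r):

[(2, 10, 1), (3, 3, 0), (3, 5, 1), (7, 3, 1), (7, 7, 4), (9, 3, 2), (9, 7, 5)]


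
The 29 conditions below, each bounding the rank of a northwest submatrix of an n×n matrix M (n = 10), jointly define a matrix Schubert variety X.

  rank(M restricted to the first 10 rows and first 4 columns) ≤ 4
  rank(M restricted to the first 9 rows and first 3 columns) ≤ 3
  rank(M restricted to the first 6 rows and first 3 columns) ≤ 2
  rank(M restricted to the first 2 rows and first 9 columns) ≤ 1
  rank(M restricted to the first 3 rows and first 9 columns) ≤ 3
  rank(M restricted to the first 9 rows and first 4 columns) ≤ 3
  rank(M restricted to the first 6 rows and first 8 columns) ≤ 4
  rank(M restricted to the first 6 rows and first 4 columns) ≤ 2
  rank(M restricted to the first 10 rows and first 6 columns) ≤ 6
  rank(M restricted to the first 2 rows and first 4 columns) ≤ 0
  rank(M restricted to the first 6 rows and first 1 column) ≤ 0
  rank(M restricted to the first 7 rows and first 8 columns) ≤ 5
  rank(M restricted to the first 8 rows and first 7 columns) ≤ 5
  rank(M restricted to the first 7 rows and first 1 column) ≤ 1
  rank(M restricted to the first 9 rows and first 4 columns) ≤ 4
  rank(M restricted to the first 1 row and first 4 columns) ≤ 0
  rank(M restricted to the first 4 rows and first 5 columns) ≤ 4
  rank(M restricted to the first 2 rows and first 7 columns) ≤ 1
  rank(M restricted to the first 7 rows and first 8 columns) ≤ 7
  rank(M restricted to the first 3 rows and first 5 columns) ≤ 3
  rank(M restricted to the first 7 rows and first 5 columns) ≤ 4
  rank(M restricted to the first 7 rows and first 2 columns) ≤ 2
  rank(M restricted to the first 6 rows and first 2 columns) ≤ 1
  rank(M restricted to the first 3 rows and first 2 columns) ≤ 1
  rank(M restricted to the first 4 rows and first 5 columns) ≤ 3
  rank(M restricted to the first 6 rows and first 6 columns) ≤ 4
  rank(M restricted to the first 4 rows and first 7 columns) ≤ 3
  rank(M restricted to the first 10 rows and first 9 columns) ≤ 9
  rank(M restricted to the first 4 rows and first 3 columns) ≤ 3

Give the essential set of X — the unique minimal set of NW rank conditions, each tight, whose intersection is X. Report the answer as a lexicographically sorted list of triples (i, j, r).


Reconstructing r_w from the 29 given conditions:

  R[1]: 0 | 0 | 0 | 0 | 1 | 1 | 1 | 1 | 1 | 1
  R[2]: 0 | 0 | 0 | 0 | 1 | 1 | 1 | 1 | 1 | 2
  R[3]: 0 | 1 | 1 | 1 | 2 | 2 | 2 | 2 | 2 | 3
  R[4]: 0 | 1 | 2 | 2 | 3 | 3 | 3 | 3 | 3 | 4
  R[5]: 0 | 1 | 2 | 2 | 3 | 4 | 4 | 4 | 4 | 5
  R[6]: 0 | 1 | 2 | 2 | 3 | 4 | 4 | 4 | 5 | 6
  R[7]: 1 | 2 | 3 | 3 | 4 | 5 | 5 | 5 | 6 | 7
  R[8]: 1 | 2 | 3 | 3 | 4 | 5 | 5 | 6 | 7 | 8
  R[9]: 1 | 2 | 3 | 3 | 4 | 5 | 6 | 7 | 8 | 9
  R[10]: 1 | 2 | 3 | 4 | 5 | 6 | 7 | 8 | 9 | 10

reading off 1-entries of Δ²R: w = (5, 10, 2, 3, 6, 9, 1, 8, 7, 4).

Fulton essential set (7 of the 23 Rothe cells):

[(2, 4, 0), (2, 9, 1), (6, 1, 0), (6, 4, 2), (6, 8, 4), (8, 7, 5), (9, 4, 3)]


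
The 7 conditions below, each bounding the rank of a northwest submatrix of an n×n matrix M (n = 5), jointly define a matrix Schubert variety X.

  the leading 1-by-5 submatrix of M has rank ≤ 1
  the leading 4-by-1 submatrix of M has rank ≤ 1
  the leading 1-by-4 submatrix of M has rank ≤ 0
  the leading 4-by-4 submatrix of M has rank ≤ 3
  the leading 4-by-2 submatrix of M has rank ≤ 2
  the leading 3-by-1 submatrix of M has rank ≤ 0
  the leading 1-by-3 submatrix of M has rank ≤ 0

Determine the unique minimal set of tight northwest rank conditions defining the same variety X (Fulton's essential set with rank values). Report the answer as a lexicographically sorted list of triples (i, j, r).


Recovering R(i,j) via the rank-extension bound from the 7 conditions:

  0, 0, 0, 0, 1
  0, 1, 1, 1, 2
  0, 1, 2, 2, 3
  1, 2, 3, 3, 4
  1, 2, 3, 4, 5

reading off 1-entries of Δ²R: w = (5, 2, 3, 1, 4).

Rothe diagram D(w) (6 cells), 2 SE-corners (essential conditions):

[(1, 4, 0), (3, 1, 0)]


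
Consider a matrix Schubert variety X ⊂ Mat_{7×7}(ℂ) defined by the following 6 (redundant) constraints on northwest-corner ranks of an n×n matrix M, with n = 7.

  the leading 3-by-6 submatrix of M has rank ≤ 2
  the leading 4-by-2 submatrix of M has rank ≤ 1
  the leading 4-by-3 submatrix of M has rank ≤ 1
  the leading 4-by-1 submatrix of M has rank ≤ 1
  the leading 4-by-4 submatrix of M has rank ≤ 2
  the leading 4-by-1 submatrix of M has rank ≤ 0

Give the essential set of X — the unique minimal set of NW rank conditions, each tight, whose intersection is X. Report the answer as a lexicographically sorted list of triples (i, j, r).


Recovering R(i,j) via the rank-extension bound from the 6 conditions:

  0, 1, 1, 1, 1, 1, 1
  0, 1, 1, 2, 2, 2, 2
  0, 1, 1, 2, 2, 2, 3
  0, 1, 1, 2, 3, 3, 4
  1, 2, 2, 3, 4, 4, 5
  1, 2, 3, 4, 5, 5, 6
  1, 2, 3, 4, 5, 6, 7

hence w(1..7) = (2, 4, 7, 5, 1, 3, 6).

Rothe diagram D(w) (9 cells), 3 SE-corners (essential conditions):

[(3, 6, 2), (4, 1, 0), (4, 3, 1)]


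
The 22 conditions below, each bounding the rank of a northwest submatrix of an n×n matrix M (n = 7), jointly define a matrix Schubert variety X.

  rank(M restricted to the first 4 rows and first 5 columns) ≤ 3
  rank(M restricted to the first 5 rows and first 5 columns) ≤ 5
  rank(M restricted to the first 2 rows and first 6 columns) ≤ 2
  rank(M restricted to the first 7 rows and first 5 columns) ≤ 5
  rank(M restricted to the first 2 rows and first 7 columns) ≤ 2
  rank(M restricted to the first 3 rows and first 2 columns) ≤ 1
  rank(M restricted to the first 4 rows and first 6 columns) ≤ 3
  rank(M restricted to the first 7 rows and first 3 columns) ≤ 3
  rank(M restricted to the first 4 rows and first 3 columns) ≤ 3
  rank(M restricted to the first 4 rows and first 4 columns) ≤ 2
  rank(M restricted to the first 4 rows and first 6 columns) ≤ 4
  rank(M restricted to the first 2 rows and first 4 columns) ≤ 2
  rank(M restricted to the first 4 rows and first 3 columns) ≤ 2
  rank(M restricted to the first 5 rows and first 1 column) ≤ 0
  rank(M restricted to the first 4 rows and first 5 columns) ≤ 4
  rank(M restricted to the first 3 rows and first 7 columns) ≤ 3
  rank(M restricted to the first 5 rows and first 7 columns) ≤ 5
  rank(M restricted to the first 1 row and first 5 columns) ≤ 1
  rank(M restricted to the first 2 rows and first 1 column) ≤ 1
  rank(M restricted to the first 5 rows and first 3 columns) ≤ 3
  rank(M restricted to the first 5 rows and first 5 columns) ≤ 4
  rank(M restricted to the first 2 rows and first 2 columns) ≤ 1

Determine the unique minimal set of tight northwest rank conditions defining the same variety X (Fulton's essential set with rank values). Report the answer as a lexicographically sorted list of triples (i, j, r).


Propagating the 22 rank bounds to every northwest block:

  R[1]: 0  1  1  1  1  1  1
  R[2]: 0  1  2  2  2  2  2
  R[3]: 0  1  2  2  3  3  3
  R[4]: 0  1  2  2  3  3  4
  R[5]: 0  1  2  3  4  4  5
  R[6]: 1  2  3  4  5  5  6
  R[7]: 1  2  3  4  5  6  7

hence w(1..7) = (2, 3, 5, 7, 4, 1, 6).

ℓ(w)=8; the 3 essential cells (i,j,r):

[(4, 4, 2), (4, 6, 3), (5, 1, 0)]


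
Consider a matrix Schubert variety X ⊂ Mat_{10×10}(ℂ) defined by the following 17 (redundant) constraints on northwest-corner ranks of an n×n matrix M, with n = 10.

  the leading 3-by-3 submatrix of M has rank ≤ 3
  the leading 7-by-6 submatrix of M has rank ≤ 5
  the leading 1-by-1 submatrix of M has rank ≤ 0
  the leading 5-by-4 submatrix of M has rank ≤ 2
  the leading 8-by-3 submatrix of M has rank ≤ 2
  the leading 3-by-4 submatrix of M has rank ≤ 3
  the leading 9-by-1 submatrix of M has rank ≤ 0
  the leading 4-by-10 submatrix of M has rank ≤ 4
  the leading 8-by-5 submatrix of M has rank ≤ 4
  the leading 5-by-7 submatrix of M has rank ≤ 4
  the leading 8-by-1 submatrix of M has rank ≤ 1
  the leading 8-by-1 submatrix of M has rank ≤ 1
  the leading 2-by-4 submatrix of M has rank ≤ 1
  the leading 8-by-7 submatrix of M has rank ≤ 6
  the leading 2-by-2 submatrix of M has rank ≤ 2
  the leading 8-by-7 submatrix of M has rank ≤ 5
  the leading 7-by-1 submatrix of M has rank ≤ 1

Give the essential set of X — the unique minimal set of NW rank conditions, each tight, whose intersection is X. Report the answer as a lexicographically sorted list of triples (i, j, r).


Rank table r_w(10×10) implied by the 17 constraints:

  R[1]: 0 1 1 1 1 1 1 1 1 1
  R[2]: 0 1 1 1 2 2 2 2 2 2
  R[3]: 0 1 2 2 3 3 3 3 3 3
  R[4]: 0 1 2 2 3 4 4 4 4 4
  R[5]: 0 1 2 2 3 4 4 5 5 5
  R[6]: 0 1 2 3 4 5 5 6 6 6
  R[7]: 0 1 2 3 4 5 5 6 7 7
  R[8]: 0 1 2 3 4 5 5 6 7 8
  R[9]: 0 1 2 3 4 5 6 7 8 9
  R[10]: 1 2 3 4 5 6 7 8 9 10

the unique w with this rank table is (2, 5, 3, 6, 8, 4, 9, 10, 7, 1).

ℓ(w)=16; the 5 essential cells (i,j,r):

[(2, 4, 1), (5, 4, 2), (5, 7, 4), (8, 7, 5), (9, 1, 0)]
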